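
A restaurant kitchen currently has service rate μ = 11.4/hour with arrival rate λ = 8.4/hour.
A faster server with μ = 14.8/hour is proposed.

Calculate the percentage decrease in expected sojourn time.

System 1: ρ₁ = 8.4/11.4 = 0.7368, W₁ = 1/(11.4-8.4) = 0.33333
System 2: ρ₂ = 8.4/14.8 = 0.5676, W₂ = 1/(14.8-8.4) = 0.15625
Improvement: (W₁-W₂)/W₁ = (0.33333-0.15625)/0.33333 = 53.12%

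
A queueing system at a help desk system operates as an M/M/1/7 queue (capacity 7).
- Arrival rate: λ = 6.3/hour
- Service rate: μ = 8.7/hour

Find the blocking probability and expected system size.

ρ = λ/μ = 6.3/8.7 = 0.72414
P₀ = (1-ρ)/(1-ρ^(K+1)) = (1-0.72414)/(1-0.72414^8) = 0.27586/0.92439 = 0.2984
P_K = P₀×ρ^K = 0.29842 × 0.72414^7 = 0.29842 × 0.10441 = 0.03116
Blocking probability P_7 = 0.03116 (3.12%)
L = ρ[1 - (K+1)ρ^K + Kρ^(K+1)] / [(1-ρ)(1-ρ^(K+1))]
L = 0.72414 × (1 - 8×0.104414 + 7×0.0756102) / ((1 - 0.72414) × (1 - 0.0756102)) = 1.9707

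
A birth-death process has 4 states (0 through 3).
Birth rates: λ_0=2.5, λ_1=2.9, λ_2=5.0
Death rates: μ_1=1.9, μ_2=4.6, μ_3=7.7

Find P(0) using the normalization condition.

Ratios P(n)/P(0) = (λ₀···λₙ₋₁)/(μ₁···μₙ):
P(1)/P(0) = (2.5)/(1.9) = 1.3158
P(2)/P(0) = (2.5×2.9)/(1.9×4.6) = 0.82952
P(3)/P(0) = (2.5×2.9×5.0)/(1.9×4.6×7.7) = 0.53865

Normalization: ∑ P(n) = 1
P(0) × (1.0000 + 1.3158 + 0.82952 + 0.53865) = 1
P(0) × 3.6840 = 1
P(0) = 1/3.6840 = 0.2714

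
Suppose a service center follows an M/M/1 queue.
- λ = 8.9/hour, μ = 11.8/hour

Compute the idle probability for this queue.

ρ = λ/μ = 8.9/11.8 = 0.7542
P(0) = 1 - ρ = 1 - 0.7542 = 0.2458
The server is idle 24.58% of the time.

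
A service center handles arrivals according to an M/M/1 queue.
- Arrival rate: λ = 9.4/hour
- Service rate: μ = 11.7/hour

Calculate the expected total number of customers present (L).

ρ = λ/μ = 9.4/11.7 = 0.8034
For M/M/1: L = λ/(μ-λ)
L = 9.4/(11.7-9.4) = 9.4/2.30
L = 4.0870 customers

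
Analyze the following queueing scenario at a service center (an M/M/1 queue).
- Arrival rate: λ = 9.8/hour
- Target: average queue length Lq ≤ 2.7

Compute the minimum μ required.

For M/M/1: Lq = λ²/(μ(μ-λ))
Need Lq ≤ 2.7, i.e. μ(μ-λ) ≥ λ²/2.7
μ² - 9.8μ - 96.04/2.7 ≥ 0  →  μ² - 9.8μ - 35.57037 ≥ 0
Quadratic formula (positive root): μ = [λ + √(λ² + 4×35.57037)]/2
Discriminant: 96.04 + 4×35.57037 = 238.3215, √238.3215 = 15.43766
μ ≥ (9.8 + 15.43766)/2 = 12.6188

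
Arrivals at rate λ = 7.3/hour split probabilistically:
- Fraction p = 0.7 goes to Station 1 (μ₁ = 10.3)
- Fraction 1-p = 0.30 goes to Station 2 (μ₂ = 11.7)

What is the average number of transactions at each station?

Effective rates: λ₁ = 7.3×0.7 = 5.11, λ₂ = 7.3×0.30 = 2.19
Station 1: ρ₁ = 5.11/10.3 = 0.49612, L₁ = ρ₁/(1-ρ₁) = 0.49612/(1-0.49612) = 0.9846
Station 2: ρ₂ = 2.19/11.7 = 0.1872, L₂ = ρ₂/(1-ρ₂) = 0.1872/(1-0.1872) = 0.2303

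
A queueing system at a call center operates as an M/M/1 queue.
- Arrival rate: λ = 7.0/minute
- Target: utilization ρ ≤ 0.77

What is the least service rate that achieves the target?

ρ = λ/μ, so μ = λ/ρ
μ ≥ 7.0/0.77 = 9.0909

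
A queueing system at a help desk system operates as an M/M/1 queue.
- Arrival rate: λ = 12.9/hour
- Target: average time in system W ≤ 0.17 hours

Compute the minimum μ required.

For M/M/1: W = 1/(μ-λ)
Need W ≤ 0.17, so 1/(μ-λ) ≤ 0.17
μ - λ ≥ 1/0.17 = 5.8824
μ ≥ 12.9 + 5.8824 = 18.7824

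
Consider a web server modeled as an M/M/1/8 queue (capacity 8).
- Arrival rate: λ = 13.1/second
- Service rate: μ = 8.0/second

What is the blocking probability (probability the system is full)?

ρ = λ/μ = 13.1/8.0 = 1.6375
P₀ = (1-ρ)/(1-ρ^(K+1)) = (1-1.6375)/(1-1.6375^9) = -0.6375/-83.6509 = 0.007621
P_K = P₀×ρ^K = 0.007621 × 1.6375^8 = 0.007621 × 51.6952 = 0.3940
Blocking probability = 39.40%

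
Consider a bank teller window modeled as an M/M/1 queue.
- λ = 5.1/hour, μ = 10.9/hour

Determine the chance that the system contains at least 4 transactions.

ρ = λ/μ = 5.1/10.9 = 0.4679
P(N ≥ n) = ρⁿ
P(N ≥ 4) = 0.4679^4
P(N ≥ 4) = 0.04793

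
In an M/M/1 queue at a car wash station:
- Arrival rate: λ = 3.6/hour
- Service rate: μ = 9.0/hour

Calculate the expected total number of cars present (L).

ρ = λ/μ = 3.6/9.0 = 0.4000
For M/M/1: L = λ/(μ-λ)
L = 3.6/(9.0-3.6) = 3.6/5.40
L = 0.6667 cars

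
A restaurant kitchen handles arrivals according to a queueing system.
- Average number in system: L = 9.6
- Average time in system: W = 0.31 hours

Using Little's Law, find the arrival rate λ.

Little's Law: L = λW, so λ = L/W
λ = 9.6/0.31 = 30.9677 orders/hour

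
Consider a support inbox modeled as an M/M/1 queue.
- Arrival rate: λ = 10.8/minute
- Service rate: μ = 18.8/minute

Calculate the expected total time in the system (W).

First, compute utilization: ρ = λ/μ = 10.8/18.8 = 0.5745
For M/M/1: W = 1/(μ-λ)
W = 1/(18.8-10.8) = 1/8.00
W = 0.1250 minutes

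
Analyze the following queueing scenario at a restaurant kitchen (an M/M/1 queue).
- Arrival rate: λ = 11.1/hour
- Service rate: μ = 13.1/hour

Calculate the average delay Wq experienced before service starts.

First, compute utilization: ρ = λ/μ = 11.1/13.1 = 0.8473
For M/M/1: Wq = λ/(μ(μ-λ))
Wq = 11.1/(13.1 × (13.1-11.1))
Wq = 11.1/(13.1 × 2.00)
Wq = 0.4237 hours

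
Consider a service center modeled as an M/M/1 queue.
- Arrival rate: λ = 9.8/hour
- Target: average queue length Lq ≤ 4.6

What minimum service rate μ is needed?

For M/M/1: Lq = λ²/(μ(μ-λ))
Need Lq ≤ 4.6, i.e. μ(μ-λ) ≥ λ²/4.6
μ² - 9.8μ - 96.04/4.6 ≥ 0  →  μ² - 9.8μ - 20.87826 ≥ 0
Quadratic formula (positive root): μ = [λ + √(λ² + 4×20.87826)]/2
Discriminant: 96.04 + 4×20.87826 = 179.5530, √179.5530 = 13.39974
μ ≥ (9.8 + 13.39974)/2 = 11.5999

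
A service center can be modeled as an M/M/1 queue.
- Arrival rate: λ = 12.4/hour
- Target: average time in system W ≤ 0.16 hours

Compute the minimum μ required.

For M/M/1: W = 1/(μ-λ)
Need W ≤ 0.16, so 1/(μ-λ) ≤ 0.16
μ - λ ≥ 1/0.16 = 6.2500
μ ≥ 12.4 + 6.2500 = 18.6500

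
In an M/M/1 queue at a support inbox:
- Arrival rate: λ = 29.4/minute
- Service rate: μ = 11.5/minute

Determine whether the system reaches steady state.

Stability requires ρ = λ/(cμ) < 1
ρ = 29.4/(1 × 11.5) = 29.4/11.50 = 2.5565
Since 2.5565 ≥ 1, the system is UNSTABLE.
Queue grows without bound. Need μ > λ = 29.4.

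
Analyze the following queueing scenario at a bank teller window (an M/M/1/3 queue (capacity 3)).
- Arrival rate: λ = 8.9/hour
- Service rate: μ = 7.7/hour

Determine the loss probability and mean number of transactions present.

ρ = λ/μ = 8.9/7.7 = 1.15584
P₀ = (1-ρ)/(1-ρ^(K+1)) = (1-1.15584)/(1-1.15584^4) = -0.15584/-0.78481 = 0.1986
P_K = P₀×ρ^K = 0.19857 × 1.15584^3 = 0.19857 × 1.5442 = 0.3066
Blocking probability P_3 = 0.3066 (30.66%)
L = ρ[1 - (K+1)ρ^K + Kρ^(K+1)] / [(1-ρ)(1-ρ^(K+1))]
L = 1.15584 × (1 - 4×1.544163 + 3×1.784805) / ((1 - 1.15584) × (1 - 1.784805)) = 1.6800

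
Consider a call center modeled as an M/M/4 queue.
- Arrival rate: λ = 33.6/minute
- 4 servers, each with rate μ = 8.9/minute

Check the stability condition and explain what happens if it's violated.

Stability requires ρ = λ/(cμ) < 1
ρ = 33.6/(4 × 8.9) = 33.6/35.60 = 0.9438
Since 0.9438 < 1, the system is STABLE.
The servers are busy 94.38% of the time.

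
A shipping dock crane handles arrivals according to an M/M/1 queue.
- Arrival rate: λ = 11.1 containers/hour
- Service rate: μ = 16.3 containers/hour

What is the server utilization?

Server utilization: ρ = λ/μ
ρ = 11.1/16.3 = 0.6810
The server is busy 68.10% of the time.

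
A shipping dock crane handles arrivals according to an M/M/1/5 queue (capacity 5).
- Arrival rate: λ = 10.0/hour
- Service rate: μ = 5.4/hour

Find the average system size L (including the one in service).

ρ = λ/μ = 10.0/5.4 = 1.85185
P₀ = (1-ρ)/(1-ρ^(K+1)) = (1-1.85185)/(1-1.85185^6) = -0.8518/-39.3306 = 0.02166
P_K = P₀×ρ^K = 0.02166 × 1.85185^5 = 0.02166 × 21.7786 = 0.4717
L = ρ[1 - (K+1)ρ^K + Kρ^(K+1)] / [(1-ρ)(1-ρ^(K+1))]
L = 1.85185 × (1 - 6×21.7786 + 5×40.3306) / ((1 - 1.85185) × (1 - 40.3306)) = 3.9786 containers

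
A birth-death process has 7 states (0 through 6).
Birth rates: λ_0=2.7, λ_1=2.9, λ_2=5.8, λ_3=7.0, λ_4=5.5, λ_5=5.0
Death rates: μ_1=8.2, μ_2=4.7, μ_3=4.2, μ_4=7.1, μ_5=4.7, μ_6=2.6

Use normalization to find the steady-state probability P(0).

Ratios P(n)/P(0) = (λ₀···λₙ₋₁)/(μ₁···μₙ):
P(1)/P(0) = (2.7)/(8.2) = 0.32927
P(2)/P(0) = (2.7×2.9)/(8.2×4.7) = 0.20317
P(3)/P(0) = (2.7×2.9×5.8)/(8.2×4.7×4.2) = 0.28056
P(4)/P(0) = (2.7×2.9×5.8×7.0)/(8.2×4.7×4.2×7.1) = 0.27661
P(5)/P(0) = (2.7×2.9×5.8×7.0×5.5)/(8.2×4.7×4.2×7.1×4.7) = 0.32369
P(6)/P(0) = (2.7×2.9×5.8×7.0×5.5×5.0)/(8.2×4.7×4.2×7.1×4.7×2.6) = 0.62249

Normalization: ∑ P(n) = 1
P(0) × (1.0000 + 0.32927 + 0.20317 + 0.28056 + 0.27661 + 0.32369 + 0.62249) = 1
P(0) × 3.0358 = 1
P(0) = 1/3.0358 = 0.3294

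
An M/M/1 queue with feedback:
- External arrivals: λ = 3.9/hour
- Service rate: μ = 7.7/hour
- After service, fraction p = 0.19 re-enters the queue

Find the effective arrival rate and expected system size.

Effective arrival rate: λ_eff = λ/(1-p) = 3.9/(1-0.19) = 3.9/0.81 = 4.8148
ρ = λ_eff/μ = 4.8148/7.7 = 0.6253
L = ρ/(1-ρ) = 0.6253/(1-0.6253) = 1.6688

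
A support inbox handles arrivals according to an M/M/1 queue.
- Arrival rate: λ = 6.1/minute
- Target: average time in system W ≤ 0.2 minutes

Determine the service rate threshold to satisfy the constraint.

For M/M/1: W = 1/(μ-λ)
Need W ≤ 0.2, so 1/(μ-λ) ≤ 0.2
μ - λ ≥ 1/0.2 = 5.0000
μ ≥ 6.1 + 5.0000 = 11.1000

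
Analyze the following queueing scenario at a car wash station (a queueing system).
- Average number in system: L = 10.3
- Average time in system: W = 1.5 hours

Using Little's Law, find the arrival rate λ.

Little's Law: L = λW, so λ = L/W
λ = 10.3/1.5 = 6.8667 cars/hour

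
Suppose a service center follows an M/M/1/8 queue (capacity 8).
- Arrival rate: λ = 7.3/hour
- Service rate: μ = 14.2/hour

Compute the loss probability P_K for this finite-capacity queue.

ρ = λ/μ = 7.3/14.2 = 0.51408
P₀ = (1-ρ)/(1-ρ^(K+1)) = (1-0.51408)/(1-0.51408^9) = 0.4859/0.9975 = 0.4871
P_K = P₀×ρ^K = 0.4871 × 0.51408^8 = 0.4871 × 0.004878 = 0.002376
Blocking probability = 0.24%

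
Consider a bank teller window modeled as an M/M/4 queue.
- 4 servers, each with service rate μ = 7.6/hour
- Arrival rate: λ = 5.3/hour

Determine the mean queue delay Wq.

Traffic intensity: ρ = λ/(cμ) = 5.3/(4×7.6) = 0.1743
Since ρ = 0.1743 < 1, system is stable.
Offered load a = λ/μ = cρ = 5.3/7.6 = 0.6974
P₀ = [ Σₙ₌₀^3 aⁿ/n! + a^4/(4!(1-ρ)) ]⁻¹
Σ = a^0/0! + a^1/1! + a^2/2! + a^3/3! = 1.0000 + 0.6974 + 0.2432 + 0.05652 = 1.9971
a^4/(4!(1-ρ)) = 0.23651/(24 × 0.82566) = 0.01194
P₀ = 1/(1.9971 + 0.01194) = 0.4978
Lq = P₀·a^4·ρ / (4!(1-ρ)²) = 0.4978 × 0.2365 × 0.1743 / (24 × 0.6817) = 0.001254
Wq = Lq/λ = 0.0012545/5.3 = 0.0002367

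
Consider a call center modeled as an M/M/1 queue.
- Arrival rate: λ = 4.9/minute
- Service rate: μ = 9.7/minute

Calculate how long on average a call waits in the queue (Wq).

First, compute utilization: ρ = λ/μ = 4.9/9.7 = 0.5052
For M/M/1: Wq = λ/(μ(μ-λ))
Wq = 4.9/(9.7 × (9.7-4.9))
Wq = 4.9/(9.7 × 4.80)
Wq = 0.1052 minutes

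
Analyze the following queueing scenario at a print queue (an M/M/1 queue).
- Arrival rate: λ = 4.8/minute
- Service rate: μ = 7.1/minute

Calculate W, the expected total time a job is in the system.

First, compute utilization: ρ = λ/μ = 4.8/7.1 = 0.6761
For M/M/1: W = 1/(μ-λ)
W = 1/(7.1-4.8) = 1/2.30
W = 0.4348 minutes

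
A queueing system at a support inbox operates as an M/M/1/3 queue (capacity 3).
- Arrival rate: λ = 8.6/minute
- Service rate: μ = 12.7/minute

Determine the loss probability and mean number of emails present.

ρ = λ/μ = 8.6/12.7 = 0.67717
P₀ = (1-ρ)/(1-ρ^(K+1)) = (1-0.67717)/(1-0.67717^4) = 0.3228/0.7897 = 0.4088
P_K = P₀×ρ^K = 0.4088 × 0.67717^3 = 0.4088 × 0.3105 = 0.1269
Blocking probability P_3 = 0.1269 (12.69%)
L = ρ[1 - (K+1)ρ^K + Kρ^(K+1)] / [(1-ρ)(1-ρ^(K+1))]
L = 0.67717 × (1 - 4×0.310523 + 3×0.210277) / ((1 - 0.67717) × (1 - 0.210277)) = 1.0325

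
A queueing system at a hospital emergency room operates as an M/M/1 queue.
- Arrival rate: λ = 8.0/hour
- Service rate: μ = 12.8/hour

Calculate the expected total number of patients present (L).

ρ = λ/μ = 8.0/12.8 = 0.6250
For M/M/1: L = λ/(μ-λ)
L = 8.0/(12.8-8.0) = 8.0/4.80
L = 1.6667 patients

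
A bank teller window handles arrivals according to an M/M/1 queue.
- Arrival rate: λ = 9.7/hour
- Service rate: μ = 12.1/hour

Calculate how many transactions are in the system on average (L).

ρ = λ/μ = 9.7/12.1 = 0.8017
For M/M/1: L = λ/(μ-λ)
L = 9.7/(12.1-9.7) = 9.7/2.40
L = 4.0417 transactions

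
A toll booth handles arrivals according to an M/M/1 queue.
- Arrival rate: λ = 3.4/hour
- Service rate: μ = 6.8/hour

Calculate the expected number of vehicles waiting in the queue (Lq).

ρ = λ/μ = 3.4/6.8 = 0.5000
For M/M/1: Lq = λ²/(μ(μ-λ))
Lq = 11.56/(6.8 × 3.40)
Lq = 0.5000 vehicles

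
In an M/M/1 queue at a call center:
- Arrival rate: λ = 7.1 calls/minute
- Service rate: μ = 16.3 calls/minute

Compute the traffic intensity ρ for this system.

Server utilization: ρ = λ/μ
ρ = 7.1/16.3 = 0.4356
The server is busy 43.56% of the time.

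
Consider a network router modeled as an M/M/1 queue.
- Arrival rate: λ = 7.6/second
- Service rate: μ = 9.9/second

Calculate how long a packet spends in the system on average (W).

First, compute utilization: ρ = λ/μ = 7.6/9.9 = 0.7677
For M/M/1: W = 1/(μ-λ)
W = 1/(9.9-7.6) = 1/2.30
W = 0.4348 seconds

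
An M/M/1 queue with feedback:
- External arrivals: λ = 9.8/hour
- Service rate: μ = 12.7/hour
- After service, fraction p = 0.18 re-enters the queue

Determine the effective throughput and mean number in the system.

Effective arrival rate: λ_eff = λ/(1-p) = 9.8/(1-0.18) = 9.8/0.82 = 11.95122
ρ = λ_eff/μ = 11.95122/12.7 = 0.941041
L = ρ/(1-ρ) = 0.941041/(1-0.941041) = 15.9609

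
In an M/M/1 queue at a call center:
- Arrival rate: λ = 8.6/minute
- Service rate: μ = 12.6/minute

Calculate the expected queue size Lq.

ρ = λ/μ = 8.6/12.6 = 0.6825
For M/M/1: Lq = λ²/(μ(μ-λ))
Lq = 73.96/(12.6 × 4.00)
Lq = 1.4675 calls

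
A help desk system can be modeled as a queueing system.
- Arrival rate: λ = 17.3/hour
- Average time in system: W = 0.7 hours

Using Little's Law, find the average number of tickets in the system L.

Little's Law: L = λW
L = 17.3 × 0.7 = 12.1100 tickets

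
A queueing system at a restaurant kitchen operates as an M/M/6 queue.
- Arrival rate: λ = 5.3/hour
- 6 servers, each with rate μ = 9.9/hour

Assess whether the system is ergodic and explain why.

Stability requires ρ = λ/(cμ) < 1
ρ = 5.3/(6 × 9.9) = 5.3/59.40 = 0.08923
Since 0.08923 < 1, the system is STABLE.
The servers are busy 8.92% of the time.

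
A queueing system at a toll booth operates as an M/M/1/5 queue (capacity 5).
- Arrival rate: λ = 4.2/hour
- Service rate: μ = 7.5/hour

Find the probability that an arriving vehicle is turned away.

ρ = λ/μ = 4.2/7.5 = 0.5600
P₀ = (1-ρ)/(1-ρ^(K+1)) = (1-0.5600)/(1-0.5600^6) = 0.4400/0.9692 = 0.4540
P_K = P₀×ρ^K = 0.4540 × 0.5600^5 = 0.4540 × 0.05507 = 0.02500
Blocking probability = 2.50%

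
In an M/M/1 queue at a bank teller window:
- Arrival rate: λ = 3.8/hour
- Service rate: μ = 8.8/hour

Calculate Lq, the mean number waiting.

ρ = λ/μ = 3.8/8.8 = 0.4318
For M/M/1: Lq = λ²/(μ(μ-λ))
Lq = 14.44/(8.8 × 5.00)
Lq = 0.3282 transactions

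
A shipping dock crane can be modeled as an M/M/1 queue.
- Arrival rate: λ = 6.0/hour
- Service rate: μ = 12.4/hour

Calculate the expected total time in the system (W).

First, compute utilization: ρ = λ/μ = 6.0/12.4 = 0.4839
For M/M/1: W = 1/(μ-λ)
W = 1/(12.4-6.0) = 1/6.40
W = 0.1562 hours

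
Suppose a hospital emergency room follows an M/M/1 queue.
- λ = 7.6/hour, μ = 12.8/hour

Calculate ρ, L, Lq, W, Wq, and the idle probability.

Step 1: ρ = λ/μ = 7.6/12.8 = 0.5937
Step 2: L = λ/(μ-λ) = 7.6/5.20 = 1.4615
Step 3: Lq = λ²/(μ(μ-λ)) = 57.76/(12.8×5.20) = 0.8678
Step 4: W = 1/(μ-λ) = 1/5.20 = 0.1923
Step 5: Wq = λ/(μ(μ-λ)) = 7.6/(12.8×5.20) = 0.1142
Step 6: P(0) = 1-ρ = 0.4063
Verify: L = λW = 7.6×0.1923 = 1.4615 ✔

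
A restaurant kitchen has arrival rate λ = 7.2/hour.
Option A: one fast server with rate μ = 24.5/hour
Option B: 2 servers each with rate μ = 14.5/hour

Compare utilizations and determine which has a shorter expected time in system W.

Option A: single server μ = 24.5 (M/M/1)
  ρ_A = 7.2/24.5 = 0.2939
  W_A = 1/(μ-λ) = 1/(24.5-7.2) = 1/17.30 = 0.05780

Option B: 2 servers μ = 14.5 (M/M/2)
  ρ_B = λ/(cμ) = 7.2/(2×14.5) = 0.2483
  Offered load a = λ/μ = cρ = 7.2/14.5 = 0.4966
  P₀ = [ Σₙ₌₀^1 aⁿ/n! + a^2/(2!(1-ρ)) ]⁻¹
  Σ = a^0/0! + a^1/1! = 1.0000 + 0.4966 = 1.4966
  a^2/(2!(1-ρ)) = 0.2466/(2 × 0.7517) = 0.1640
  P₀ = 1/(1.4966 + 0.1640) = 0.6022
  Lq = P₀·a^2·ρ / (2!(1-ρ)²) = 0.60221 × 0.24656 × 0.24828 / (2 × 0.56509) = 0.03262
  Wq_B = Lq/λ = 0.032619/7.2 = 0.004530
  W_B = Wq_B + 1/μ = 0.004530 + 0.06897 = 0.07350

Since W_A = 0.05780 < W_B = 0.07350, Option A (single fast server) has the shorter time in system.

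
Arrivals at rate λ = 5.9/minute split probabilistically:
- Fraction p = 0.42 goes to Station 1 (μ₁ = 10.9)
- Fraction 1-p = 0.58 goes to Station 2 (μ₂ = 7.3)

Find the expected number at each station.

Effective rates: λ₁ = 5.9×0.42 = 2.478, λ₂ = 5.9×0.58 = 3.422
Station 1: ρ₁ = 2.478/10.9 = 0.2273, L₁ = ρ₁/(1-ρ₁) = 0.2273/(1-0.2273) = 0.2942
Station 2: ρ₂ = 3.422/7.3 = 0.46877, L₂ = ρ₂/(1-ρ₂) = 0.46877/(1-0.46877) = 0.8824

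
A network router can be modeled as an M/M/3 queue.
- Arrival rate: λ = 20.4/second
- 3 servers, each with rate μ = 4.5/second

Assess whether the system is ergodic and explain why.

Stability requires ρ = λ/(cμ) < 1
ρ = 20.4/(3 × 4.5) = 20.4/13.50 = 1.5111
Since 1.5111 ≥ 1, the system is UNSTABLE.
Need c > λ/μ = 20.4/4.5 = 4.53.
Minimum servers needed: c = 5.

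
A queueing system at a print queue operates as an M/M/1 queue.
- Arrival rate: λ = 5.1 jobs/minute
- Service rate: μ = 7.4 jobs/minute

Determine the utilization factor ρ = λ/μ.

Server utilization: ρ = λ/μ
ρ = 5.1/7.4 = 0.6892
The server is busy 68.92% of the time.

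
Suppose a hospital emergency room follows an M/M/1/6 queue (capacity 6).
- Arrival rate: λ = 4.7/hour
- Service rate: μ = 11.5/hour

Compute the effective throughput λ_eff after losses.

ρ = λ/μ = 4.7/11.5 = 0.4087
P₀ = (1-ρ)/(1-ρ^(K+1)) = (1-0.4087)/(1-0.4087^7) = 0.5913/0.9981 = 0.5924
P_K = P₀×ρ^K = 0.5924 × 0.4087^6 = 0.5924 × 0.004660 = 0.002761
λ_eff = λ(1-P_K) = 4.7 × (1 - 0.002761) = 4.7 × 0.99724 = 4.6870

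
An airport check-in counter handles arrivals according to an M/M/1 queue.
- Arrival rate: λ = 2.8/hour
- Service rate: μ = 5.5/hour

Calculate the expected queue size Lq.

ρ = λ/μ = 2.8/5.5 = 0.5091
For M/M/1: Lq = λ²/(μ(μ-λ))
Lq = 7.84/(5.5 × 2.70)
Lq = 0.5279 passengers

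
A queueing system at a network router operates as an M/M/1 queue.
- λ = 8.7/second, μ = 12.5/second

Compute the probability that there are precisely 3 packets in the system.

ρ = λ/μ = 8.7/12.5 = 0.6960
P(n) = (1-ρ)ρⁿ
P(3) = (1-0.6960) × 0.6960^3
P(3) = 0.3040 × 0.3372
P(3) = 0.1025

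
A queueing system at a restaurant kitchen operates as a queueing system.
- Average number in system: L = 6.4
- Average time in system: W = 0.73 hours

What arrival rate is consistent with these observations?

Little's Law: L = λW, so λ = L/W
λ = 6.4/0.73 = 8.7671 orders/hour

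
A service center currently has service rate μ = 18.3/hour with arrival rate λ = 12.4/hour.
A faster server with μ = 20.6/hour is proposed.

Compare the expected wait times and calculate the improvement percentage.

System 1: ρ₁ = 12.4/18.3 = 0.6776, W₁ = 1/(18.3-12.4) = 0.16949
System 2: ρ₂ = 12.4/20.6 = 0.6019, W₂ = 1/(20.6-12.4) = 0.12195
Improvement: (W₁-W₂)/W₁ = (0.16949-0.12195)/0.16949 = 28.05%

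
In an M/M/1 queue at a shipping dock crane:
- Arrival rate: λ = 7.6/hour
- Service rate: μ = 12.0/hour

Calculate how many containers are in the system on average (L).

ρ = λ/μ = 7.6/12.0 = 0.6333
For M/M/1: L = λ/(μ-λ)
L = 7.6/(12.0-7.6) = 7.6/4.40
L = 1.7273 containers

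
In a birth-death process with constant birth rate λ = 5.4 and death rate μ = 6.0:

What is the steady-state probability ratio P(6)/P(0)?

For constant rates: P(n)/P(0) = (λ/μ)^n
P(6)/P(0) = (5.4/6.0)^6 = 0.9000^6 = 0.5314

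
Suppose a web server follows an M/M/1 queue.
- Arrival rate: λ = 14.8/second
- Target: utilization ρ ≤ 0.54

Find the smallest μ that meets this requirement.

ρ = λ/μ, so μ = λ/ρ
μ ≥ 14.8/0.54 = 27.4074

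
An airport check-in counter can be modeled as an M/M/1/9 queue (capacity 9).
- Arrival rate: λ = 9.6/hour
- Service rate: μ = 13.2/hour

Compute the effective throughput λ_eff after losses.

ρ = λ/μ = 9.6/13.2 = 0.72727
P₀ = (1-ρ)/(1-ρ^(K+1)) = (1-0.72727)/(1-0.72727^10) = 0.2727/0.9586 = 0.2845
P_K = P₀×ρ^K = 0.2845 × 0.72727^9 = 0.2845 × 0.05692 = 0.01619
λ_eff = λ(1-P_K) = 9.6 × (1 - 0.016194) = 9.6 × 0.9838 = 9.4445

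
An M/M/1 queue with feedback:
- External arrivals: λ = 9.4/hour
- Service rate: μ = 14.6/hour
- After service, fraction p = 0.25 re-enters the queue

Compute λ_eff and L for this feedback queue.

Effective arrival rate: λ_eff = λ/(1-p) = 9.4/(1-0.25) = 9.4/0.75 = 12.53333
ρ = λ_eff/μ = 12.53333/14.6 = 0.858447
L = ρ/(1-ρ) = 0.858447/(1-0.858447) = 6.0645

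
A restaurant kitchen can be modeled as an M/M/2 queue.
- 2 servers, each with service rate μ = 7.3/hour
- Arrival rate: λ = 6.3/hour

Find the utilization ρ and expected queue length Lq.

Traffic intensity: ρ = λ/(cμ) = 6.3/(2×7.3) = 0.4315
Since ρ = 0.4315 < 1, system is stable.
Offered load a = λ/μ = cρ = 6.3/7.3 = 0.8630
P₀ = [ Σₙ₌₀^1 aⁿ/n! + a^2/(2!(1-ρ)) ]⁻¹
Σ = a^0/0! + a^1/1! = 1.0000 + 0.8630 = 1.8630
a^2/(2!(1-ρ)) = 0.7448/(2 × 0.5685) = 0.6551
P₀ = 1/(1.8630 + 0.6551) = 0.3971
Lq = P₀·a^2·ρ / (2!(1-ρ)²) = 0.39713 × 0.74479 × 0.43151 / (2 × 0.32318) = 0.1975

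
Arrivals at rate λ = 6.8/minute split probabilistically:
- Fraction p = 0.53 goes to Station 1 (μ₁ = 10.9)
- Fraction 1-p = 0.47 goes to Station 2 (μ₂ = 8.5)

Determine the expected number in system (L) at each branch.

Effective rates: λ₁ = 6.8×0.53 = 3.604, λ₂ = 6.8×0.47 = 3.196
Station 1: ρ₁ = 3.604/10.9 = 0.33064, L₁ = ρ₁/(1-ρ₁) = 0.33064/(1-0.33064) = 0.4940
Station 2: ρ₂ = 3.196/8.5 = 0.3760, L₂ = ρ₂/(1-ρ₂) = 0.3760/(1-0.3760) = 0.6026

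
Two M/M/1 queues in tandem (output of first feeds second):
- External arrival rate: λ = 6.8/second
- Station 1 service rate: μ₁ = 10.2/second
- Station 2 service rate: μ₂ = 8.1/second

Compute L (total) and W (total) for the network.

By Jackson's theorem, each station behaves as independent M/M/1.
Station 1: ρ₁ = 6.8/10.2 = 0.6667, L₁ = ρ₁/(1-ρ₁) = λ/(μ₁-λ) = 6.8/3.40 = 2.00000
Station 2: ρ₂ = 6.8/8.1 = 0.8395, L₂ = ρ₂/(1-ρ₂) = λ/(μ₂-λ) = 6.8/1.30 = 5.23077
Total: L = L₁ + L₂ = 2.00000 + 5.23077 = 7.23077
W = L/λ = 7.23077/6.8 = 1.0633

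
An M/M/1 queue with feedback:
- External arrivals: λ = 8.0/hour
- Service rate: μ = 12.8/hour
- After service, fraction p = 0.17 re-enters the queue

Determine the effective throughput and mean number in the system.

Effective arrival rate: λ_eff = λ/(1-p) = 8.0/(1-0.17) = 8.0/0.83 = 9.63855
ρ = λ_eff/μ = 9.63855/12.8 = 0.753012
L = ρ/(1-ρ) = 0.753012/(1-0.753012) = 3.0488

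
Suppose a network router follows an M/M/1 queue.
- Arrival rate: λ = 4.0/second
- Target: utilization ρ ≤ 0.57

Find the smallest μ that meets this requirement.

ρ = λ/μ, so μ = λ/ρ
μ ≥ 4.0/0.57 = 7.0175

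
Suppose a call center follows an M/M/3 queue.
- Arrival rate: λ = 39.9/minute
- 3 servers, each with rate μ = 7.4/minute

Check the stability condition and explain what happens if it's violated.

Stability requires ρ = λ/(cμ) < 1
ρ = 39.9/(3 × 7.4) = 39.9/22.20 = 1.7973
Since 1.7973 ≥ 1, the system is UNSTABLE.
Need c > λ/μ = 39.9/7.4 = 5.39.
Minimum servers needed: c = 6.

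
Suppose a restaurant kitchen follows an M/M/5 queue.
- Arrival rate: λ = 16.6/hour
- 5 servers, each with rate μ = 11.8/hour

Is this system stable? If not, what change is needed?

Stability requires ρ = λ/(cμ) < 1
ρ = 16.6/(5 × 11.8) = 16.6/59.00 = 0.2814
Since 0.2814 < 1, the system is STABLE.
The servers are busy 28.14% of the time.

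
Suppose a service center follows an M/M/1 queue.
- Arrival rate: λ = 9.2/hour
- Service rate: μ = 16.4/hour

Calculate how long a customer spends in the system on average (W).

First, compute utilization: ρ = λ/μ = 9.2/16.4 = 0.5610
For M/M/1: W = 1/(μ-λ)
W = 1/(16.4-9.2) = 1/7.20
W = 0.1389 hours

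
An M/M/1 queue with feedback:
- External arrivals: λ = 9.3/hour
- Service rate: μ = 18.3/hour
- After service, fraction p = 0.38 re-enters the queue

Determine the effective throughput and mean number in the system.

Effective arrival rate: λ_eff = λ/(1-p) = 9.3/(1-0.38) = 9.3/0.62 = 15.0000
ρ = λ_eff/μ = 15.0000/18.3 = 0.819672
L = ρ/(1-ρ) = 0.819672/(1-0.819672) = 4.5455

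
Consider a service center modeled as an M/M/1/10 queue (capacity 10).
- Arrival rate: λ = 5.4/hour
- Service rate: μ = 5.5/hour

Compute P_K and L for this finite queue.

ρ = λ/μ = 5.4/5.5 = 0.981818
P₀ = (1-ρ)/(1-ρ^(K+1)) = (1-0.981818)/(1-0.981818^11) = 0.0181820/0.182776 = 0.09948
P_K = P₀×ρ^K = 0.099477 × 0.981818^10 = 0.099477 × 0.83236 = 0.08280
Blocking probability P_10 = 0.08280 (8.28%)
L = ρ[1 - (K+1)ρ^K + Kρ^(K+1)] / [(1-ρ)(1-ρ^(K+1))]
L = 0.981818 × (1 - 11×0.83235750 + 10×0.81722358) / ((1 - 0.981818) × (1 - 0.81722358)) = 4.8166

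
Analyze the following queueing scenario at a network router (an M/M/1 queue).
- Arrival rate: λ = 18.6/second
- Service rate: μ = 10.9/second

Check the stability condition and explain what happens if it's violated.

Stability requires ρ = λ/(cμ) < 1
ρ = 18.6/(1 × 10.9) = 18.6/10.90 = 1.7064
Since 1.7064 ≥ 1, the system is UNSTABLE.
Queue grows without bound. Need μ > λ = 18.6.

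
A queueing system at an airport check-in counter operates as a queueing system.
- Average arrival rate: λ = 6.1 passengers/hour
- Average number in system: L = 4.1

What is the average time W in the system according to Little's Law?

Little's Law: L = λW, so W = L/λ
W = 4.1/6.1 = 0.6721 hours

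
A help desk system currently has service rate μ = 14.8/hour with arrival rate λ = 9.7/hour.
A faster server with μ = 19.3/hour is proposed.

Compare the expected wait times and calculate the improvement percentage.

System 1: ρ₁ = 9.7/14.8 = 0.6554, W₁ = 1/(14.8-9.7) = 0.19608
System 2: ρ₂ = 9.7/19.3 = 0.5026, W₂ = 1/(19.3-9.7) = 0.10417
Improvement: (W₁-W₂)/W₁ = (0.19608-0.10417)/0.19608 = 46.87%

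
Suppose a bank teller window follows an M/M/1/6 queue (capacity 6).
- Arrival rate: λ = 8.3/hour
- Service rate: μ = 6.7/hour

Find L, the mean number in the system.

ρ = λ/μ = 8.3/6.7 = 1.23881
P₀ = (1-ρ)/(1-ρ^(K+1)) = (1-1.23881)/(1-1.23881^7) = -0.2388/-3.4775 = 0.06867
P_K = P₀×ρ^K = 0.06867 × 1.23881^6 = 0.06867 × 3.6143 = 0.2482
L = ρ[1 - (K+1)ρ^K + Kρ^(K+1)] / [(1-ρ)(1-ρ^(K+1))]
L = 1.23881 × (1 - 7×3.61433 + 6×4.47747) / ((1 - 1.23881) × (1 - 4.47747)) = 3.8255 transactions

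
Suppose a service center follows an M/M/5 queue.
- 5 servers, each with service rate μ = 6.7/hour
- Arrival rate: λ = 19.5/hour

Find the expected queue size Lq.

Traffic intensity: ρ = λ/(cμ) = 19.5/(5×6.7) = 0.5821
Since ρ = 0.5821 < 1, system is stable.
Offered load a = λ/μ = cρ = 19.5/6.7 = 2.9104
P₀ = [ Σₙ₌₀^4 aⁿ/n! + a^5/(5!(1-ρ)) ]⁻¹
Σ = a^0/0! + a^1/1! + a^2/2! + a^3/3! + a^4/4! = 1.0000 + 2.9104 + 4.2354 + 4.1089 + 2.9897 = 15.2444
a^5/(5!(1-ρ)) = 208.8330/(120 × 0.41791) = 4.1642
P₀ = 1/(15.2444 + 4.1642) = 0.05152
Lq = P₀·a^5·ρ / (5!(1-ρ)²) = 0.051523 × 208.8330 × 0.58209 / (120 × 0.17465) = 0.2988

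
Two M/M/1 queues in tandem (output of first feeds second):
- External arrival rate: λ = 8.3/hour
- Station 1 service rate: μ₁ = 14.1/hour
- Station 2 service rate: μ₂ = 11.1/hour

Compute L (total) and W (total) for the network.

By Jackson's theorem, each station behaves as independent M/M/1.
Station 1: ρ₁ = 8.3/14.1 = 0.5887, L₁ = ρ₁/(1-ρ₁) = λ/(μ₁-λ) = 8.3/5.80 = 1.4310
Station 2: ρ₂ = 8.3/11.1 = 0.7477, L₂ = ρ₂/(1-ρ₂) = λ/(μ₂-λ) = 8.3/2.80 = 2.9643
Total: L = L₁ + L₂ = 1.4310 + 2.9643 = 4.3953
W = L/λ = 4.3953/8.3 = 0.5296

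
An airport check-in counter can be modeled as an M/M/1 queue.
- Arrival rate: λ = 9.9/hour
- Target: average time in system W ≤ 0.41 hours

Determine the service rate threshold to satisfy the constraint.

For M/M/1: W = 1/(μ-λ)
Need W ≤ 0.41, so 1/(μ-λ) ≤ 0.41
μ - λ ≥ 1/0.41 = 2.4390
μ ≥ 9.9 + 2.4390 = 12.3390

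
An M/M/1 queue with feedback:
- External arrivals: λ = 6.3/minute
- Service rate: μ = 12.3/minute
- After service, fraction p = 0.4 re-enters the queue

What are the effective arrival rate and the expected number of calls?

Effective arrival rate: λ_eff = λ/(1-p) = 6.3/(1-0.4) = 6.3/0.60 = 10.5000
ρ = λ_eff/μ = 10.5000/12.3 = 0.8536585
L = ρ/(1-ρ) = 0.8536585/(1-0.8536585) = 5.8333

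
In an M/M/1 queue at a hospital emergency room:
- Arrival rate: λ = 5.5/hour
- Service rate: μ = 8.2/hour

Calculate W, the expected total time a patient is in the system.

First, compute utilization: ρ = λ/μ = 5.5/8.2 = 0.6707
For M/M/1: W = 1/(μ-λ)
W = 1/(8.2-5.5) = 1/2.70
W = 0.3704 hours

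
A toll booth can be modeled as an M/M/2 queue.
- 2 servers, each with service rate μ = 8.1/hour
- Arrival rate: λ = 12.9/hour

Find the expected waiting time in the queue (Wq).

Traffic intensity: ρ = λ/(cμ) = 12.9/(2×8.1) = 0.7963
Since ρ = 0.7963 < 1, system is stable.
Offered load a = λ/μ = cρ = 12.9/8.1 = 1.5926
P₀ = [ Σₙ₌₀^1 aⁿ/n! + a^2/(2!(1-ρ)) ]⁻¹
Σ = a^0/0! + a^1/1! = 1.0000 + 1.5926 = 2.5926
a^2/(2!(1-ρ)) = 2.53635/(2 × 0.203704) = 6.2256
P₀ = 1/(2.5926 + 6.2256) = 0.1134
Lq = P₀·a^2·ρ / (2!(1-ρ)²) = 0.11340 × 2.5364 × 0.79630 / (2 × 0.041495) = 2.7598
Wq = Lq/λ = 2.7598/12.9 = 0.2139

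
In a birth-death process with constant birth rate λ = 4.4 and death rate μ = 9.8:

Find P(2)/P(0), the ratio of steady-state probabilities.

For constant rates: P(n)/P(0) = (λ/μ)^n
P(2)/P(0) = (4.4/9.8)^2 = 0.4490^2 = 0.2016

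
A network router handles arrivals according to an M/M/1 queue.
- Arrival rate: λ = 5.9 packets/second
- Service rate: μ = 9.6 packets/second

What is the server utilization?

Server utilization: ρ = λ/μ
ρ = 5.9/9.6 = 0.6146
The server is busy 61.46% of the time.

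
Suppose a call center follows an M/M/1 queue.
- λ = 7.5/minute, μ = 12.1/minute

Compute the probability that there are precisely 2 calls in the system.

ρ = λ/μ = 7.5/12.1 = 0.6198
P(n) = (1-ρ)ρⁿ
P(2) = (1-0.6198) × 0.6198^2
P(2) = 0.3802 × 0.3842
P(2) = 0.1461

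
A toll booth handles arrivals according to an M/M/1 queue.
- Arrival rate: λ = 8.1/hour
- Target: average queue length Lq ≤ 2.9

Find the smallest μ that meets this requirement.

For M/M/1: Lq = λ²/(μ(μ-λ))
Need Lq ≤ 2.9, i.e. μ(μ-λ) ≥ λ²/2.9
μ² - 8.1μ - 65.61/2.9 ≥ 0  →  μ² - 8.1μ - 22.62414 ≥ 0
Quadratic formula (positive root): μ = [λ + √(λ² + 4×22.62414)]/2
Discriminant: 65.61 + 4×22.62414 = 156.1066, √156.1066 = 12.49426
μ ≥ (8.1 + 12.49426)/2 = 10.2971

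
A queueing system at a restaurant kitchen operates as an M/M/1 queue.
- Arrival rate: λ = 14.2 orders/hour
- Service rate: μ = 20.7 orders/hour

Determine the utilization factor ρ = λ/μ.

Server utilization: ρ = λ/μ
ρ = 14.2/20.7 = 0.6860
The server is busy 68.60% of the time.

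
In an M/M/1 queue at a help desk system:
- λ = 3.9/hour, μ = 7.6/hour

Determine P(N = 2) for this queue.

ρ = λ/μ = 3.9/7.6 = 0.5132
P(n) = (1-ρ)ρⁿ
P(2) = (1-0.5132) × 0.5132^2
P(2) = 0.4868 × 0.2634
P(2) = 0.1282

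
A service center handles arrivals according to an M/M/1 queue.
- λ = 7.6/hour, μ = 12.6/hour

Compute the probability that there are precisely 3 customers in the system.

ρ = λ/μ = 7.6/12.6 = 0.60317
P(n) = (1-ρ)ρⁿ
P(3) = (1-0.60317) × 0.60317^3
P(3) = 0.39683 × 0.21944
P(3) = 0.08708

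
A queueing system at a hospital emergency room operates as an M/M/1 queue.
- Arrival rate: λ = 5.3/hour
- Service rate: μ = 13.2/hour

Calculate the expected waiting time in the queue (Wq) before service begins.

First, compute utilization: ρ = λ/μ = 5.3/13.2 = 0.4015
For M/M/1: Wq = λ/(μ(μ-λ))
Wq = 5.3/(13.2 × (13.2-5.3))
Wq = 5.3/(13.2 × 7.90)
Wq = 0.05082 hours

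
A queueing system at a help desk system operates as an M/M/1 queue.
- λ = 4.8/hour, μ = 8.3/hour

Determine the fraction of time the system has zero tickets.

ρ = λ/μ = 4.8/8.3 = 0.5783
P(0) = 1 - ρ = 1 - 0.5783 = 0.4217
The server is idle 42.17% of the time.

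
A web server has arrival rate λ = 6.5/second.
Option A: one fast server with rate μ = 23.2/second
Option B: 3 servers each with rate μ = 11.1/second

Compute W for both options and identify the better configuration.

Option A: single server μ = 23.2 (M/M/1)
  ρ_A = 6.5/23.2 = 0.2802
  W_A = 1/(μ-λ) = 1/(23.2-6.5) = 1/16.70 = 0.05988

Option B: 3 servers μ = 11.1 (M/M/3)
  ρ_B = λ/(cμ) = 6.5/(3×11.1) = 0.1952
  Offered load a = λ/μ = cρ = 6.5/11.1 = 0.5856
  P₀ = [ Σₙ₌₀^2 aⁿ/n! + a^3/(3!(1-ρ)) ]⁻¹
  Σ = a^0/0! + a^1/1! + a^2/2! = 1.00000 + 0.585586 + 0.171455 = 1.7570
  a^3/(3!(1-ρ)) = 0.2008/(6 × 0.8048) = 0.04158
  P₀ = 1/(1.7570 + 0.04158) = 0.5560
  Lq = P₀·a^3·ρ / (3!(1-ρ)²) = 0.555980 × 0.200803 × 0.195195 / (6 × 0.647711) = 0.005607
  Wq_B = Lq/λ = 0.0056075/6.5 = 0.0008627
  W_B = Wq_B + 1/μ = 0.0008627 + 0.09009 = 0.09095

Since W_A = 0.05988 < W_B = 0.09095, Option A (single fast server) has the shorter time in system.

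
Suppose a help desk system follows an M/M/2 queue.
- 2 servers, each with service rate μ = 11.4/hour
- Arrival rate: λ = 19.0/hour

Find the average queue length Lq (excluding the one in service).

Traffic intensity: ρ = λ/(cμ) = 19.0/(2×11.4) = 0.8333
Since ρ = 0.8333 < 1, system is stable.
Offered load a = λ/μ = cρ = 19.0/11.4 = 1.6667
P₀ = [ Σₙ₌₀^1 aⁿ/n! + a^2/(2!(1-ρ)) ]⁻¹
Σ = a^0/0! + a^1/1! = 1.0000 + 1.6667 = 2.6667
a^2/(2!(1-ρ)) = 2.77778/(2 × 0.166667) = 8.3333
P₀ = 1/(2.6667 + 8.3333) = 0.09091
Lq = P₀·a^2·ρ / (2!(1-ρ)²) = 0.090909 × 2.7778 × 0.83333 / (2 × 0.027778) = 3.7879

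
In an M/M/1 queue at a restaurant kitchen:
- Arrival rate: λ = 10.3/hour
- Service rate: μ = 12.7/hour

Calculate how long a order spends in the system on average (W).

First, compute utilization: ρ = λ/μ = 10.3/12.7 = 0.8110
For M/M/1: W = 1/(μ-λ)
W = 1/(12.7-10.3) = 1/2.40
W = 0.4167 hours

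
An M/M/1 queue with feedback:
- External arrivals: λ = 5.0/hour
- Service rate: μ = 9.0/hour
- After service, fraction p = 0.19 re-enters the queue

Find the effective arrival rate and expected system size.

Effective arrival rate: λ_eff = λ/(1-p) = 5.0/(1-0.19) = 5.0/0.81 = 6.1728
ρ = λ_eff/μ = 6.1728/9.0 = 0.68587
L = ρ/(1-ρ) = 0.68587/(1-0.68587) = 2.1834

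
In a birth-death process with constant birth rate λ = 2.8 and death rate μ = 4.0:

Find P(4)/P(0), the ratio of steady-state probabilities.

For constant rates: P(n)/P(0) = (λ/μ)^n
P(4)/P(0) = (2.8/4.0)^4 = 0.7000^4 = 0.2401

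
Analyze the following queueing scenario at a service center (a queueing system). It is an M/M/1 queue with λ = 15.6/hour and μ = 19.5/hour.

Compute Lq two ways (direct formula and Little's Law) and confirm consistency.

Method 1 (direct): Lq = λ²/(μ(μ-λ)) = 243.36/(19.5 × 3.90) = 3.2000

Method 2 (Little's Law):
W = 1/(μ-λ) = 1/3.90 = 0.25641
Wq = W - 1/μ = 0.25641 - 0.051282 = 0.20513
Lq = λWq = 15.6 × 0.20513 = 3.2000 ✔ (matches Method 1)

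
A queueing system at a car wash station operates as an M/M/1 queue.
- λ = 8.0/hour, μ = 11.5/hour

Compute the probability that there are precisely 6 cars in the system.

ρ = λ/μ = 8.0/11.5 = 0.69565
P(n) = (1-ρ)ρⁿ
P(6) = (1-0.69565) × 0.69565^6
P(6) = 0.3044 × 0.1133
P(6) = 0.03449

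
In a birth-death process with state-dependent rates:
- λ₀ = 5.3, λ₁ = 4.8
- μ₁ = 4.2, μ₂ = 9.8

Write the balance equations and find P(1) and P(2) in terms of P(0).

Balance equations:
State 0: λ₀P₀ = μ₁P₁ → P₁ = (λ₀/μ₁)P₀ = (5.3/4.2)P₀ = 1.2619P₀
State 1: P₂ = (λ₀λ₁)/(μ₁μ₂)P₀ = (5.3×4.8)/(4.2×9.8)P₀ = 0.6181P₀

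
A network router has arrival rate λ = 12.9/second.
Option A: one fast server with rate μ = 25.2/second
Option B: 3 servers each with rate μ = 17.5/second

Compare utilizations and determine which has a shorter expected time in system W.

Option A: single server μ = 25.2 (M/M/1)
  ρ_A = 12.9/25.2 = 0.5119
  W_A = 1/(μ-λ) = 1/(25.2-12.9) = 1/12.30 = 0.08130

Option B: 3 servers μ = 17.5 (M/M/3)
  ρ_B = λ/(cμ) = 12.9/(3×17.5) = 0.2457
  Offered load a = λ/μ = cρ = 12.9/17.5 = 0.7371
  P₀ = [ Σₙ₌₀^2 aⁿ/n! + a^3/(3!(1-ρ)) ]⁻¹
  Σ = a^0/0! + a^1/1! + a^2/2! = 1.0000 + 0.7371 + 0.2717 = 2.0088
  a^3/(3!(1-ρ)) = 0.4005484/(6 × 0.7542857) = 0.08851
  P₀ = 1/(2.0088 + 0.08851) = 0.4768
  Lq = P₀·a^3·ρ / (3!(1-ρ)²) = 0.4768 × 0.4005 × 0.2457 / (6 × 0.5689) = 0.01375
  Wq_B = Lq/λ = 0.01375/12.9 = 0.001066
  W_B = Wq_B + 1/μ = 0.001066 + 0.05714 = 0.05821

Since W_B = 0.05821 < W_A = 0.08130, Option B (multiple servers) has the shorter time in system.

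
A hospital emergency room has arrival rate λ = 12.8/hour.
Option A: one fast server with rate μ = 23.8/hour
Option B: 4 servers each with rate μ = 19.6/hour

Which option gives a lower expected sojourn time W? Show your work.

Option A: single server μ = 23.8 (M/M/1)
  ρ_A = 12.8/23.8 = 0.5378
  W_A = 1/(μ-λ) = 1/(23.8-12.8) = 1/11.00 = 0.09091

Option B: 4 servers μ = 19.6 (M/M/4)
  ρ_B = λ/(cμ) = 12.8/(4×19.6) = 0.1633
  Offered load a = λ/μ = cρ = 12.8/19.6 = 0.6531
  P₀ = [ Σₙ₌₀^3 aⁿ/n! + a^4/(4!(1-ρ)) ]⁻¹
  Σ = a^0/0! + a^1/1! + a^2/2! + a^3/3! = 1.0000 + 0.6531 + 0.2132 + 0.04642 = 1.9127
  a^4/(4!(1-ρ)) = 0.1819/(24 × 0.8367) = 0.009058
  P₀ = 1/(1.91273 + 0.00905767) = 0.5203
  Lq = P₀·a^4·ρ / (4!(1-ρ)²) = 0.520350 × 0.181893 × 0.163265 / (24 × 0.700125) = 0.0009196
  Wq_B = Lq/λ = 0.00091964/12.8 = 0.00007185
  W_B = Wq_B + 1/μ = 0.00007185 + 0.05102 = 0.05109

Since W_B = 0.05109 < W_A = 0.09091, Option B (multiple servers) has the shorter time in system.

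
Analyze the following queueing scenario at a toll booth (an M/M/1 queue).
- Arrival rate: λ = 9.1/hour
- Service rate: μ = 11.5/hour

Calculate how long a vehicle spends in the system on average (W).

First, compute utilization: ρ = λ/μ = 9.1/11.5 = 0.7913
For M/M/1: W = 1/(μ-λ)
W = 1/(11.5-9.1) = 1/2.40
W = 0.4167 hours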